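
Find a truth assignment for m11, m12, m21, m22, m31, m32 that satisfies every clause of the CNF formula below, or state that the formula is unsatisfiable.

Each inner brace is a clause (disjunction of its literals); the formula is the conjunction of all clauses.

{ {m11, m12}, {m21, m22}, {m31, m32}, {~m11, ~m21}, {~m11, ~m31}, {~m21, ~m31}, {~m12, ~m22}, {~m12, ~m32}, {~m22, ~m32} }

Suppose m11 = 1.
Unit clause (~m21) forces m21 = 0.
Unit clause (m22) forces m22 = 1.
Unit clause (~m31) forces m31 = 0.
Unit clause (m32) forces m32 = 1.
But (~m32) is also a unit clause — contradiction.
Backtrack on m11: now try m11 = 0.
Unit clause (m12) forces m12 = 1.
Unit clause (~m22) forces m22 = 0.
Unit clause (m21) forces m21 = 1.
Unit clause (~m31) forces m31 = 0.
Unit clause (m32) forces m32 = 1.
But (~m32) is also a unit clause — contradiction.
Either choice for m11 ends in contradiction.

UNSATISFIABLE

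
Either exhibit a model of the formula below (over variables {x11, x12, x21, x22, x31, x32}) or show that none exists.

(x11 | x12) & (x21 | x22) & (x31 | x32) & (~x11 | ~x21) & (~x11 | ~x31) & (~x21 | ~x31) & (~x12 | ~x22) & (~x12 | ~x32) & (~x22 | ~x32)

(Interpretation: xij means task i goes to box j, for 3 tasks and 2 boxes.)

UNSATISFIABLE

Suppose x11 = 1.
From the singleton clause (~x21), x21 = 0.
From the singleton clause (x22), x22 = 1.
From the singleton clause (~x31), x31 = 0.
From the singleton clause (x32), x32 = 1.
Now (~x32) is unsatisfied and unit — conflict.
Undo x11 and try x11 = 0.
From the singleton clause (x12), x12 = 1.
From the singleton clause (~x22), x22 = 0.
From the singleton clause (x21), x21 = 1.
From the singleton clause (~x31), x31 = 0.
From the singleton clause (x32), x32 = 1.
Now (~x32) is unsatisfied and unit — conflict.
Either choice for x11 ends in contradiction.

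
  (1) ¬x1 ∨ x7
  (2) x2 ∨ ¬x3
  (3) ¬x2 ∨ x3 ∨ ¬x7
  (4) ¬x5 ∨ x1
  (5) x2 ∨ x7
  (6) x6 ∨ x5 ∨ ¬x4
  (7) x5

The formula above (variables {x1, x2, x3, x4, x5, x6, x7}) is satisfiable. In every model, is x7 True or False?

True

Suppose x7 = False.
(¬x1) alone gives x1 = False.
(¬x5) alone gives x5 = False.
But (x5) is also a unit clause — contradiction.
So every satisfying assignment has x7 = True.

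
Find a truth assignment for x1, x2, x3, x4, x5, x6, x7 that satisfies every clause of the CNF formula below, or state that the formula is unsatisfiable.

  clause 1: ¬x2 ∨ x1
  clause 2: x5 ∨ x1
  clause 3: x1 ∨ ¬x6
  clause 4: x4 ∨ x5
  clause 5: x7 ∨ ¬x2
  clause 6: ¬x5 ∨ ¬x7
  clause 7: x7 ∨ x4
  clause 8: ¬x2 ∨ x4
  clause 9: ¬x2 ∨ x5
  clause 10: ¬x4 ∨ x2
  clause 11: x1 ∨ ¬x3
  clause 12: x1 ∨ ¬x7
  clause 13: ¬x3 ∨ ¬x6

UNSATISFIABLE

Case x2 = False:
The clause (¬x4) is unit, so x4 = False.
The clause (x5) is unit, so x5 = True.
The clause (¬x7) is unit, so x7 = False.
That conflicts with the unit clause (x7).
Backtrack on x2: now try x2 = True.
The clause (x1) is unit, so x1 = True.
The clause (x7) is unit, so x7 = True.
The clause (¬x5) is unit, so x5 = False.
That conflicts with the unit clause (x5).
Either choice for x2 ends in contradiction.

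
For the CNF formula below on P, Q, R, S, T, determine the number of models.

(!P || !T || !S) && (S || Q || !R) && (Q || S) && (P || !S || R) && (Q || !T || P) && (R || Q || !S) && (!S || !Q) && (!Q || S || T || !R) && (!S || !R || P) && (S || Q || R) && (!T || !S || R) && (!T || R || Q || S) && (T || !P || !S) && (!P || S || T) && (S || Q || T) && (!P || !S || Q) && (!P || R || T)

There are 2^5 = 32 truth assignments over (P, Q, R, S, T).
Split on Q. With Q = true, the clauses containing Q are satisfied and !Q drops from the rest; 5 of the 2^4 = 16 assignments to the other variables satisfy what remains.
With Q = false, by the same count on the reduced clause set, 0 assignments work.
Total: 5 + 0 = 5.

5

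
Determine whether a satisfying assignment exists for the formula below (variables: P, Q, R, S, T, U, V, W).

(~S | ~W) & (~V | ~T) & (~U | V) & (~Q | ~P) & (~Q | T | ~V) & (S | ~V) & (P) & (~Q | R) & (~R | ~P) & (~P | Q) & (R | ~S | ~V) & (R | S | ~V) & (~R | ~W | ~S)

From the singleton clause (P), P = 1.
From the singleton clause (~Q), Q = 0.
But (Q) is also a unit clause — contradiction.
No assignment satisfies every clause.

No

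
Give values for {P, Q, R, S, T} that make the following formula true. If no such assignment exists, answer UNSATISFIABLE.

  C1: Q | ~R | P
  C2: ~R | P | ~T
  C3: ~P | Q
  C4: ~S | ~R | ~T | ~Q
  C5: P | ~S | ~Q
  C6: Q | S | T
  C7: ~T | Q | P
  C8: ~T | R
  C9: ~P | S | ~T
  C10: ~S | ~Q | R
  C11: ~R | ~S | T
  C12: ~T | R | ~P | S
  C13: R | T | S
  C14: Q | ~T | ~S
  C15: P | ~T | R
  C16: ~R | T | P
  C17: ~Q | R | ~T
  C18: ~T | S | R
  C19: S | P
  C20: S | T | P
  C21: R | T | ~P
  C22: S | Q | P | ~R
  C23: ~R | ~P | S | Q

P: 0, Q: 0, R: 0, S: 1, T: 0

Case P = 0:
The clause (S) is unit, so S = 1.
The clause (~Q) is unit, so Q = 0.
The clause (~R) is unit, so R = 0.
The clause (~T) is unit, so T = 0.
All clauses are satisfied.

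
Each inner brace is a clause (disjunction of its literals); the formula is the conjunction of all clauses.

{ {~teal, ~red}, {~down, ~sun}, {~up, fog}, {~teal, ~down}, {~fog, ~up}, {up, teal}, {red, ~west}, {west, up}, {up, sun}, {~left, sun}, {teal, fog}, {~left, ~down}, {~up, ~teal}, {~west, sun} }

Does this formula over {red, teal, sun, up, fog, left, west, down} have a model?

No

Suppose teal = 0.
(up) alone gives up = 1.
(fog) alone gives fog = 1.
That conflicts with the unit clause (~fog).
So teal must be the other value — set teal = 1.
(~red) alone gives red = 0.
(~down) alone gives down = 0.
(~west) alone gives west = 0.
(up) alone gives up = 1.
That conflicts with the unit clause (~up).
Either choice for teal ends in contradiction.
No assignment satisfies every clause.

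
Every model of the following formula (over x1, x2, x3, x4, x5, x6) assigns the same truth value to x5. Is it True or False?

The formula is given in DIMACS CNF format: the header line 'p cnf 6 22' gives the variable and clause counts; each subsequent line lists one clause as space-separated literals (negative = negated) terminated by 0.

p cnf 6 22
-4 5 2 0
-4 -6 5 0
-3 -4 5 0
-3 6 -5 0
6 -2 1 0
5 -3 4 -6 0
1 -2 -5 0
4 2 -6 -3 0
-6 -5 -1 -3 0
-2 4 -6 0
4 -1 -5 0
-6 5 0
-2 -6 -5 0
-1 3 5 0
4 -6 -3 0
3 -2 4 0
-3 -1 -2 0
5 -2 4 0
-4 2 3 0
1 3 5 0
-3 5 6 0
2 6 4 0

True

Suppose x5 = False.
(¬x6) alone gives x6 = False.
(¬x3) alone gives x3 = False.
(¬x1) alone gives x1 = False.
Now (x1) is unsatisfied and unit — conflict.
So every satisfying assignment has x5 = True.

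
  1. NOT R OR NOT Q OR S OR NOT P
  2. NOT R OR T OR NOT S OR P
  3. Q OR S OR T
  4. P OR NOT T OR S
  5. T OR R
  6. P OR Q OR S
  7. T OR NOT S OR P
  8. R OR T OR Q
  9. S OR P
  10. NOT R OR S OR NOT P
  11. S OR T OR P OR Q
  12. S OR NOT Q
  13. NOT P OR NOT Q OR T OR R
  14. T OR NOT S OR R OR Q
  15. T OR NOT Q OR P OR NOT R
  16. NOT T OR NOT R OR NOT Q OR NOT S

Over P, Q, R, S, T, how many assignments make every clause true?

9

There are 2^5 = 32 truth assignments over (P, Q, R, S, T).
Split on T. With T = true, the clauses containing T are satisfied and NOT T drops from the rest; 7 of the 2^4 = 16 assignments to the other variables satisfy what remains.
With T = false, by the same count on the reduced clause set, 2 assignments work.
Total: 7 + 2 = 9.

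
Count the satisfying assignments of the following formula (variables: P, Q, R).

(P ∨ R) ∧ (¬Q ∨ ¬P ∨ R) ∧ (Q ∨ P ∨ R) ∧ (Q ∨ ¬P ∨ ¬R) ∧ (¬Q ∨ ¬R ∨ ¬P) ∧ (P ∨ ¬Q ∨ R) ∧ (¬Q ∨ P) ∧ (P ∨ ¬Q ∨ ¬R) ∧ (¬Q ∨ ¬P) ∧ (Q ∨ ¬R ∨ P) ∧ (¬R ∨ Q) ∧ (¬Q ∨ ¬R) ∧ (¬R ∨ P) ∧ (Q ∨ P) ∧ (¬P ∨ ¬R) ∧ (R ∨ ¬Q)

1

There are 2^3 = 8 truth assignments over (P, Q, R).
Split on Q. With Q = True, the clauses containing Q are satisfied and ¬Q drops from the rest; 0 of the 2^2 = 4 assignments to the other variables satisfy what remains.
With Q = False, by the same count on the reduced clause set, 1 assignment works.
Total: 0 + 1 = 1.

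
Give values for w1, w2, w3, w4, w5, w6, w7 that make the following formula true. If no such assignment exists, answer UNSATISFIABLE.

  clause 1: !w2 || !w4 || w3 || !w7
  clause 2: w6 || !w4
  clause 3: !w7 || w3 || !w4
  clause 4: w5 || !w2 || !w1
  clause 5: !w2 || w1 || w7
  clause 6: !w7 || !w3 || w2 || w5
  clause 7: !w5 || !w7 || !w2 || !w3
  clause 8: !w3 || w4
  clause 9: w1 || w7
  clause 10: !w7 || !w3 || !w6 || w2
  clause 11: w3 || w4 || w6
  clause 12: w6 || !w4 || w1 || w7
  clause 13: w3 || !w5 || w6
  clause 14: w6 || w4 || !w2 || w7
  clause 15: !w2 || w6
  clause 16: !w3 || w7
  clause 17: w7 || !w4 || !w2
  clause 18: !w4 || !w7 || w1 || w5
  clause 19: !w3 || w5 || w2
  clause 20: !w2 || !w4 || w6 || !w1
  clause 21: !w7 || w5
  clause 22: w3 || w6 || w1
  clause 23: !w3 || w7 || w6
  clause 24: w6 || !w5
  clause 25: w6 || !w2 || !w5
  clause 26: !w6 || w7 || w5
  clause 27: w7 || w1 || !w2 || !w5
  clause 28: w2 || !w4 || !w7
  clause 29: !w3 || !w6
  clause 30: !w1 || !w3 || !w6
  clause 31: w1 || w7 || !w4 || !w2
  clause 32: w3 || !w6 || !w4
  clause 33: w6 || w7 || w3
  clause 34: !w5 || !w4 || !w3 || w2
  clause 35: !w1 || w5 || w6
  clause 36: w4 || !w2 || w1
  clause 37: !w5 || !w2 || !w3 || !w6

w1: true,  w2: true,  w3: false,  w4: false,  w5: true,  w6: true,  w7: true

Try w6 = true.
The clause (!w3) is unit, so w3 = false.
The clause (!w4) is unit, so w4 = false.
Try w1 = true.
Try w5 = true.
Every clause is now satisfied; w2, w7 are unconstrained.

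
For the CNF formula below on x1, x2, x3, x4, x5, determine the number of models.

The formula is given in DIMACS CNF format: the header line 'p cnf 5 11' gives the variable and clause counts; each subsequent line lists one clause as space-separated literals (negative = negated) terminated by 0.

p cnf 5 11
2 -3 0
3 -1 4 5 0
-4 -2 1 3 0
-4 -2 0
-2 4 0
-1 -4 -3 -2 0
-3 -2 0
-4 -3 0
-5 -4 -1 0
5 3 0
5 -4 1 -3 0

There are 2^5 = 32 truth assignments over (x1, x2, x3, x4, x5).
Split on x1. With x1 = True, the clauses containing x1 are satisfied and ¬x1 drops from the rest; 1 of the 2^4 = 16 assignments to the other variables satisfy what remains.
With x1 = False, by the same count on the reduced clause set, 2 assignments work.
Total: 1 + 2 = 3.

3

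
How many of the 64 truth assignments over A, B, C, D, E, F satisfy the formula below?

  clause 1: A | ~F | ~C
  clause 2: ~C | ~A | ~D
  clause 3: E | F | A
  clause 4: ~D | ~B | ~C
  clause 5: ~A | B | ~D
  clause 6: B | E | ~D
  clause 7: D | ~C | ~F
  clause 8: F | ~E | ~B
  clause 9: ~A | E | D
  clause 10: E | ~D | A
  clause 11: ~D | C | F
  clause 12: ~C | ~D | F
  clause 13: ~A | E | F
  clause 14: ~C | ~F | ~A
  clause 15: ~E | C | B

9

There are 2^6 = 64 truth assignments over (A, B, C, D, E, F).
Split on B. With B = 1, the clauses containing B are satisfied and ~B drops from the rest; 6 of the 2^5 = 32 assignments to the other variables satisfy what remains.
With B = 0, by the same count on the reduced clause set, 3 assignments work.
(One model: A=F, B=F, C=F, D=F, E=F, F=T.)
Total: 6 + 3 = 9.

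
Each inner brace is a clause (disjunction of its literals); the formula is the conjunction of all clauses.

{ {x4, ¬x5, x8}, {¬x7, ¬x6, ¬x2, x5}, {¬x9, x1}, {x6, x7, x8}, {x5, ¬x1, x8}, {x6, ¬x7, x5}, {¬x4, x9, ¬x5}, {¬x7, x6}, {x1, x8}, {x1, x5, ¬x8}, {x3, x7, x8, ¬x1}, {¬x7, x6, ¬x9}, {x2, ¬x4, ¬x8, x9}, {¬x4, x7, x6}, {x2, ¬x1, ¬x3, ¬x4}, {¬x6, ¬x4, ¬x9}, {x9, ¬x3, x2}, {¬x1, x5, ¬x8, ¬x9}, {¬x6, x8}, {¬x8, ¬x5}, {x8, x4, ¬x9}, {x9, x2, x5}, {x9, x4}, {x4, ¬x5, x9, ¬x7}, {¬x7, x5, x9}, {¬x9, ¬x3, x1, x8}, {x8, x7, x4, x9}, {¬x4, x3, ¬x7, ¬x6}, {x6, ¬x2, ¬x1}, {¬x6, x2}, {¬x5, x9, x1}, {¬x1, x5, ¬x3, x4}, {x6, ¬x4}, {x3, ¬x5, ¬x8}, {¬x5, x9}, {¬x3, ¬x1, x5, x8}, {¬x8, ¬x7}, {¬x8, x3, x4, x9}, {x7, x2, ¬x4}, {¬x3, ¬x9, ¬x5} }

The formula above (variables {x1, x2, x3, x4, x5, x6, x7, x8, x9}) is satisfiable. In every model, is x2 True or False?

True

Suppose x2 = False.
(¬x6) alone gives x6 = False.
(¬x7) alone gives x7 = False.
(x8) alone gives x8 = True.
(¬x4) alone gives x4 = False.
(¬x5) alone gives x5 = False.
(x1) alone gives x1 = True.
(¬x9) alone gives x9 = False.
But (x9) is also a unit clause — contradiction.
So every satisfying assignment has x2 = True.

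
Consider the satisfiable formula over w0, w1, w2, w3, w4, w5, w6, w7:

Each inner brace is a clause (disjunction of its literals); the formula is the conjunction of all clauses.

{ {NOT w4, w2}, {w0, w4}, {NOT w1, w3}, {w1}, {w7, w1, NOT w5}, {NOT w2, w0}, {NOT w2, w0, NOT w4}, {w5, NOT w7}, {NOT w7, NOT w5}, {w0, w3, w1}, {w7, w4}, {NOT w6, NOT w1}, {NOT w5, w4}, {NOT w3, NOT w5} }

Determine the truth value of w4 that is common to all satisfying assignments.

True

Suppose w4 = false.
(w0) alone gives w0 = true.
(w1) alone gives w1 = true.
(w3) alone gives w3 = true.
(w7) alone gives w7 = true.
(w5) alone gives w5 = true.
Now (NOT w5) is unsatisfied and unit — conflict.
So every satisfying assignment has w4 = True.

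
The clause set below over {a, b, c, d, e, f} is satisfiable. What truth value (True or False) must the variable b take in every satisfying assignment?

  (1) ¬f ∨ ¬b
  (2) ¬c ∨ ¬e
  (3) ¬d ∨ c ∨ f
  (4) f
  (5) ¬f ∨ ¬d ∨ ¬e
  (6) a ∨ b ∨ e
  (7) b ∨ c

False

Suppose b = True.
The clause (¬f) is unit, so f = False.
But (f) is also a unit clause — contradiction.
So every satisfying assignment has b = False.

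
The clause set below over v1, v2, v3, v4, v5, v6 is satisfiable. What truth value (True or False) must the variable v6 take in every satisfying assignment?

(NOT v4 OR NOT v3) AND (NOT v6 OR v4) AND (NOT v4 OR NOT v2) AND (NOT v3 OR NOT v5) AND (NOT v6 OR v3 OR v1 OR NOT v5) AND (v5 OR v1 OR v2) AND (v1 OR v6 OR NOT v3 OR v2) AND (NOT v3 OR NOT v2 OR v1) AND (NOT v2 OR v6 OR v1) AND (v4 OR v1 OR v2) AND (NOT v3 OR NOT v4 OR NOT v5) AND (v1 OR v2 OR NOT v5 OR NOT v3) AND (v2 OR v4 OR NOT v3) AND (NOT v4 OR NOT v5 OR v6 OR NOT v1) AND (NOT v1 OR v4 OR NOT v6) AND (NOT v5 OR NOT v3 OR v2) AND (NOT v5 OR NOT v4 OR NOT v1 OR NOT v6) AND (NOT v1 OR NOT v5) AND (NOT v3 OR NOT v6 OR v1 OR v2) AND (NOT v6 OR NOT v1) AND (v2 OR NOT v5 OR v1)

Suppose v6 = true.
From the singleton clause (v4), v4 = true.
From the singleton clause (NOT v3), v3 = false.
From the singleton clause (NOT v2), v2 = false.
From the singleton clause (NOT v1), v1 = false.
From the singleton clause (NOT v5), v5 = false.
But (v5) is also a unit clause — contradiction.
So every satisfying assignment has v6 = False.

False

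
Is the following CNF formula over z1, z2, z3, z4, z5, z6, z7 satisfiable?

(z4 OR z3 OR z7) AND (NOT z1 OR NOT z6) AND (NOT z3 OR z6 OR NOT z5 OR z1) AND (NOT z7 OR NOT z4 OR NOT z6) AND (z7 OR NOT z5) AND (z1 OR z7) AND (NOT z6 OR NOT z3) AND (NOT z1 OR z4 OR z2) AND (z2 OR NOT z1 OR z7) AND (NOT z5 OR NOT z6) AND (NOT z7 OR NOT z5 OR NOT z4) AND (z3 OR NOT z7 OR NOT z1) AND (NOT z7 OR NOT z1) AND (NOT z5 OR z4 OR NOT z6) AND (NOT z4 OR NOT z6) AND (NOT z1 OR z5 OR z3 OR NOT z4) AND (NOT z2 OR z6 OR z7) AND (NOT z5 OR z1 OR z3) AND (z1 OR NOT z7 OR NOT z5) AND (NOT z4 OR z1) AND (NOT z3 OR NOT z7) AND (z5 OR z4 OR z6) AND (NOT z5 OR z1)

Case z1 = false:
(z7) alone gives z7 = true.
(NOT z5) alone gives z5 = false.
(NOT z4) alone gives z4 = false.
(NOT z3) alone gives z3 = false.
(z6) alone gives z6 = true.
No clause remains; z2 is free.
A satisfying assignment: z1=false; z2=true; z3=false; z4=false; z5=false; z6=true; z7=true.

Yes, satisfiable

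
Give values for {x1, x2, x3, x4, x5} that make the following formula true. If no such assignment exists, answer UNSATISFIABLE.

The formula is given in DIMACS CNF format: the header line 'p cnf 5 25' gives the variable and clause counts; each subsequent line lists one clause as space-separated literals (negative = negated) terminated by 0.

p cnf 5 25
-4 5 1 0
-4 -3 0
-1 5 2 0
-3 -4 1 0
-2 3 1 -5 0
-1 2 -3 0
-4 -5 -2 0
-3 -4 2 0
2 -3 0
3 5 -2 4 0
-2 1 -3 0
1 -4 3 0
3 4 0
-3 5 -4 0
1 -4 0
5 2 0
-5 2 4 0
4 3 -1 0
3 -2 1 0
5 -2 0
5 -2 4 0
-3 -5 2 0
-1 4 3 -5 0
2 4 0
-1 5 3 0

x1: True, x2: False, x3: False, x4: True, x5: True

Try x4 = True.
From the singleton clause (¬x3), x3 = False.
From the singleton clause (x1), x1 = True.
From the singleton clause (x5), x5 = True.
From the singleton clause (¬x2), x2 = False.
Every clause now holds.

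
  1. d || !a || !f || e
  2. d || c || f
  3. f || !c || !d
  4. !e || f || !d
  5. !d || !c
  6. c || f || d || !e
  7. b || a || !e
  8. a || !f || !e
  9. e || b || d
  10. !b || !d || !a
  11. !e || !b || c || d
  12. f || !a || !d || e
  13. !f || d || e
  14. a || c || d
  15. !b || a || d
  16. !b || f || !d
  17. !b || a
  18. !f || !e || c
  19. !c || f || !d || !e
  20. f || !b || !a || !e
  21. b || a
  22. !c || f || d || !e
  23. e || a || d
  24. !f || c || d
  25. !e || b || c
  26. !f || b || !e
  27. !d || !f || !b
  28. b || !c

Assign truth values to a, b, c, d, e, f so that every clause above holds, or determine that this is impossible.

a=true, b=false, c=false, d=true, e=false, f=true

Case d = true:
Unit clause (!c) forces c = false.
Case e = false:
Case b = false:
Unit clause (a) forces a = true.
Unit clause (f) forces f = true.
All clauses are satisfied.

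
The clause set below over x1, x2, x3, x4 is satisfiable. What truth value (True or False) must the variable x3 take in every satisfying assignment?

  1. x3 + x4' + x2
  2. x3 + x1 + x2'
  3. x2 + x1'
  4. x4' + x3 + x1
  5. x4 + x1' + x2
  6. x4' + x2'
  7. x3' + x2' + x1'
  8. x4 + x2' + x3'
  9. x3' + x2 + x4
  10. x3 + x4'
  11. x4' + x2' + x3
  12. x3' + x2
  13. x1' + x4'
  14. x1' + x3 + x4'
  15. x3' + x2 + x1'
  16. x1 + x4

False

Suppose x3 = 1.
Unit clause (x2) forces x2 = 1.
Unit clause (x4') forces x4 = 0.
But (x4) is also a unit clause — contradiction.
So every satisfying assignment has x3 = False.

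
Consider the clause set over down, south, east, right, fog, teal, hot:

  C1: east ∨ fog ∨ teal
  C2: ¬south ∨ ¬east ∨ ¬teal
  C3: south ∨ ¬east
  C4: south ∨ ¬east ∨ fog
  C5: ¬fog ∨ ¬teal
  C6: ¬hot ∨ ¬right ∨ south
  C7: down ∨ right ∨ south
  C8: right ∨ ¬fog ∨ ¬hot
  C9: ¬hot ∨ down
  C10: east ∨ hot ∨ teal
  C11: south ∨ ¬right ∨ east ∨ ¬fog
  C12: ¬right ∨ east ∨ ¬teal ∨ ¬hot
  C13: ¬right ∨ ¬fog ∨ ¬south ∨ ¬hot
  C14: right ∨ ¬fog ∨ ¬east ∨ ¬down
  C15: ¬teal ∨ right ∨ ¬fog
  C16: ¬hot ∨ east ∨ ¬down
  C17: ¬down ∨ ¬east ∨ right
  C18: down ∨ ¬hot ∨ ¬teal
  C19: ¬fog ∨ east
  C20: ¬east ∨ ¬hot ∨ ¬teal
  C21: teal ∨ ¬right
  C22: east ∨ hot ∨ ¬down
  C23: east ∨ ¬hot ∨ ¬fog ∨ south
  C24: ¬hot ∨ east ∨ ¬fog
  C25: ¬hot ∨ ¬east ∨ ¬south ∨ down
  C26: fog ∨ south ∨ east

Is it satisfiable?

Yes, satisfiable

Suppose south = True.
Suppose east = False.
(¬fog) alone gives fog = False.
(teal) alone gives teal = True.
Suppose hot = False.
(¬down) alone gives down = False.
All clauses hold; right can take either value.
A satisfying assignment: down=False; south=True; east=False; right=True; fog=False; teal=True; hot=False.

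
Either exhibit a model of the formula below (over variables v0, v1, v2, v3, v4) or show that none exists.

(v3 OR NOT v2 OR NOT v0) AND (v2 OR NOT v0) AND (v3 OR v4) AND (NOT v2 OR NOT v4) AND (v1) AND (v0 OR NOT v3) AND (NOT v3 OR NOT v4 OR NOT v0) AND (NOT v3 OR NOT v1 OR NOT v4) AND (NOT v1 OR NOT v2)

v0=false, v1=true, v2=false, v3=false, v4=true

From the singleton clause (v1), v1 = true.
From the singleton clause (NOT v2), v2 = false.
From the singleton clause (NOT v0), v0 = false.
From the singleton clause (NOT v3), v3 = false.
From the singleton clause (v4), v4 = true.
All clauses are satisfied.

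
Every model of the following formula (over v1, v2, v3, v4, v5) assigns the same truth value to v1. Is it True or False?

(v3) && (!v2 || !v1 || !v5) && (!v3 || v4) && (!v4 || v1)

True

Suppose v1 = false.
From the singleton clause (v3), v3 = true.
From the singleton clause (v4), v4 = true.
But (!v4) is also a unit clause — contradiction.
So every satisfying assignment has v1 = True.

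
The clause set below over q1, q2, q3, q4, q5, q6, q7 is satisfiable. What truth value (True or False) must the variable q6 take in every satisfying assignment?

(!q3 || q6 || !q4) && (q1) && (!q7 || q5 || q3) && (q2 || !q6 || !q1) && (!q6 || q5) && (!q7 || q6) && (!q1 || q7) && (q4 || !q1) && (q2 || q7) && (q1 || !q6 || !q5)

True

Suppose q6 = false.
From the singleton clause (q1), q1 = true.
From the singleton clause (!q7), q7 = false.
That conflicts with the unit clause (q7).
So every satisfying assignment has q6 = True.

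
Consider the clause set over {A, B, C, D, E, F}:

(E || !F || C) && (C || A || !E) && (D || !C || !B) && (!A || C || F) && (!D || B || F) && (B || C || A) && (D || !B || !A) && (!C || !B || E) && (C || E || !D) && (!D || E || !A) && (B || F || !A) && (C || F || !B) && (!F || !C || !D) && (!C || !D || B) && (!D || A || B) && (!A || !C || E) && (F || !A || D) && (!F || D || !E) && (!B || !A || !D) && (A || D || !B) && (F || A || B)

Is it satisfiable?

Satisfiable

Case E = true:
Case C = true:
Case D = true:
From the singleton clause (!F), F = false.
From the singleton clause (B), B = true.
From the singleton clause (!A), A = false.
Every clause now holds.
A satisfying assignment: A=false; B=true; C=true; D=true; E=true; F=false.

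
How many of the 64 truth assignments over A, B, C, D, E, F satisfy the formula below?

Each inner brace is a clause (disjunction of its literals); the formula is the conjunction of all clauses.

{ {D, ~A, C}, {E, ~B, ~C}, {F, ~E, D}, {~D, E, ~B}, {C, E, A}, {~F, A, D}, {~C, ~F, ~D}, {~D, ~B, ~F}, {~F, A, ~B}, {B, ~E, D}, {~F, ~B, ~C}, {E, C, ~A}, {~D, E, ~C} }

13

There are 2^6 = 64 truth assignments over (A, B, C, D, E, F).
Split on C. With C = 1, the clauses containing C are satisfied and ~C drops from the rest; 7 of the 2^5 = 32 assignments to the other variables satisfy what remains.
With C = 0, by the same count on the reduced clause set, 6 assignments work.
(One model: A=F, B=F, C=F, D=T, E=T, F=F.)
Total: 7 + 6 = 13.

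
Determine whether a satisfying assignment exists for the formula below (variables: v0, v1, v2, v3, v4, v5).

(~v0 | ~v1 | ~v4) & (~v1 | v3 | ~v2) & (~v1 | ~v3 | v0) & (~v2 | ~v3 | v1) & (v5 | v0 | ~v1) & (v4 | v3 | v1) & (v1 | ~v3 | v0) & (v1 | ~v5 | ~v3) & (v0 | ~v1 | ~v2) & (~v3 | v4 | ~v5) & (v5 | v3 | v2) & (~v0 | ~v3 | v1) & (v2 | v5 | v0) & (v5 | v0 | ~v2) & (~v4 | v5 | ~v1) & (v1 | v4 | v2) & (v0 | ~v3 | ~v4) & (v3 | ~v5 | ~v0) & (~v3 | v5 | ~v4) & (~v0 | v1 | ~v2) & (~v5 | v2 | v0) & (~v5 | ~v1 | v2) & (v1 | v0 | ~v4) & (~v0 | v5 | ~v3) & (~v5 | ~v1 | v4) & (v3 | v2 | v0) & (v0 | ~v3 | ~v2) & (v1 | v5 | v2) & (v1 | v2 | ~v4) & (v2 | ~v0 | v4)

Try v0 = 0.
Try v1 = 0.
The clause (~v3) is unit, so v3 = 0.
The clause (v4) is unit, so v4 = 1.
That conflicts with the unit clause (~v4).
Undo v1 and try v1 = 1.
The clause (~v3) is unit, so v3 = 0.
The clause (~v2) is unit, so v2 = 0.
That conflicts with the unit clause (v2).
Either choice for v1 ends in contradiction.
Undo v0 and try v0 = 1.
Try v1 = 0.
The clause (~v3) is unit, so v3 = 0.
The clause (v4) is unit, so v4 = 1.
The clause (~v5) is unit, so v5 = 0.
The clause (v2) is unit, so v2 = 1.
That conflicts with the unit clause (~v2).
Undo v1 and try v1 = 1.
The clause (~v4) is unit, so v4 = 0.
The clause (~v5) is unit, so v5 = 0.
The clause (~v3) is unit, so v3 = 0.
The clause (~v2) is unit, so v2 = 0.
That conflicts with the unit clause (v2).
Either choice for v1 ends in contradiction.
Either choice for v0 ends in contradiction.
No assignment satisfies every clause.

No, unsatisfiable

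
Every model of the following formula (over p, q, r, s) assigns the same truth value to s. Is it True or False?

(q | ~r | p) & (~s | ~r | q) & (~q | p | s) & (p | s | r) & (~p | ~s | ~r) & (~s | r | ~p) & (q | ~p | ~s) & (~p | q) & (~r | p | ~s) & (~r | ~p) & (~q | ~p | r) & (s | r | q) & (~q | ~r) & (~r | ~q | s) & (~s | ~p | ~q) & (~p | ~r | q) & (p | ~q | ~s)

True

Suppose s = 0.
Case q = 0:
The clause (~p) is unit, so p = 0.
The clause (~r) is unit, so r = 0.
That conflicts with the unit clause (r).
That branch fails; take q = 1 instead.
The clause (p) is unit, so p = 1.
The clause (~r) is unit, so r = 0.
That conflicts with the unit clause (r).
Both values of q lead to a conflict.
So every satisfying assignment has s = True.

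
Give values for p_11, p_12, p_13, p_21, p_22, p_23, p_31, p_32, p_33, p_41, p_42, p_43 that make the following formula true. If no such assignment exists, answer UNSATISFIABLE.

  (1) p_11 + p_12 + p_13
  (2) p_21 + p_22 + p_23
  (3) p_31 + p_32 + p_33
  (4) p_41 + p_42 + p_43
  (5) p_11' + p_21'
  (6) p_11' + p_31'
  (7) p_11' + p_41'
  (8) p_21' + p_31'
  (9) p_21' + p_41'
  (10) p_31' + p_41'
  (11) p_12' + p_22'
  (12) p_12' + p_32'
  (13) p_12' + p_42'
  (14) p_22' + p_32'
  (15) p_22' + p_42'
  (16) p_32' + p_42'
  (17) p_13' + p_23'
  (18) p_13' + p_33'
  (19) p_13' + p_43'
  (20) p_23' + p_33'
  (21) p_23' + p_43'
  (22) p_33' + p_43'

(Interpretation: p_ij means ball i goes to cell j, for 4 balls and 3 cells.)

UNSATISFIABLE

Branch on p_11: set p_11 = 0.
Branch on p_12: set p_12 = 1.
Unit clause (p_22') forces p_22 = 0.
Unit clause (p_32') forces p_32 = 0.
Unit clause (p_42') forces p_42 = 0.
Branch on p_21: set p_21 = 1.
Unit clause (p_31') forces p_31 = 0.
Unit clause (p_33) forces p_33 = 1.
Unit clause (p_41') forces p_41 = 0.
Unit clause (p_43) forces p_43 = 1.
Now (p_43') is unsatisfied and unit — conflict.
So p_21 must be the other value — set p_21 = 0.
Unit clause (p_23) forces p_23 = 1.
Unit clause (p_13') forces p_13 = 0.
Unit clause (p_33') forces p_33 = 0.
Unit clause (p_31) forces p_31 = 1.
Unit clause (p_41') forces p_41 = 0.
Unit clause (p_43) forces p_43 = 1.
Now (p_43') is unsatisfied and unit — conflict.
Neither p_21 = 1 nor p_21 = 0 works.
So p_12 must be the other value — set p_12 = 0.
Unit clause (p_13) forces p_13 = 1.
Unit clause (p_23') forces p_23 = 0.
Unit clause (p_33') forces p_33 = 0.
Unit clause (p_43') forces p_43 = 0.
Branch on p_21: set p_21 = 1.
Unit clause (p_31') forces p_31 = 0.
Unit clause (p_32) forces p_32 = 1.
Unit clause (p_41') forces p_41 = 0.
Unit clause (p_42) forces p_42 = 1.
Now (p_42') is unsatisfied and unit — conflict.
So p_21 must be the other value — set p_21 = 0.
Unit clause (p_22) forces p_22 = 1.
Unit clause (p_32') forces p_32 = 0.
Unit clause (p_31) forces p_31 = 1.
Unit clause (p_41') forces p_41 = 0.
Unit clause (p_42) forces p_42 = 1.
Now (p_42') is unsatisfied and unit — conflict.
Neither p_21 = 1 nor p_21 = 0 works.
Neither p_12 = 1 nor p_12 = 0 works.
So p_11 must be the other value — set p_11 = 1.
Unit clause (p_21') forces p_21 = 0.
Unit clause (p_31') forces p_31 = 0.
Unit clause (p_41') forces p_41 = 0.
Branch on p_22: set p_22 = 1.
Unit clause (p_12') forces p_12 = 0.
Unit clause (p_32') forces p_32 = 0.
Unit clause (p_33) forces p_33 = 1.
Unit clause (p_42') forces p_42 = 0.
Unit clause (p_43) forces p_43 = 1.
Now (p_43') is unsatisfied and unit — conflict.
So p_22 must be the other value — set p_22 = 0.
Unit clause (p_23) forces p_23 = 1.
Unit clause (p_13') forces p_13 = 0.
Unit clause (p_33') forces p_33 = 0.
Unit clause (p_32) forces p_32 = 1.
Unit clause (p_12') forces p_12 = 0.
Unit clause (p_42') forces p_42 = 0.
Unit clause (p_43) forces p_43 = 1.
Now (p_43') is unsatisfied and unit — conflict.
Neither p_22 = 1 nor p_22 = 0 works.
Neither p_11 = 1 nor p_11 = 0 works.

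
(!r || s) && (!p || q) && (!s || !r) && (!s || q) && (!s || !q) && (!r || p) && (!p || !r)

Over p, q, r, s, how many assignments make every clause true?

There are 2^4 = 16 truth assignments over (p, q, r, s).
Split on q. With q = true, the clauses containing q are satisfied and !q drops from the rest; 2 of the 2^3 = 8 assignments to the other variables satisfy what remains.
With q = false, by the same count on the reduced clause set, 1 assignment works.
(One model: p=F, q=F, r=F, s=F.)
Total: 2 + 1 = 3.

3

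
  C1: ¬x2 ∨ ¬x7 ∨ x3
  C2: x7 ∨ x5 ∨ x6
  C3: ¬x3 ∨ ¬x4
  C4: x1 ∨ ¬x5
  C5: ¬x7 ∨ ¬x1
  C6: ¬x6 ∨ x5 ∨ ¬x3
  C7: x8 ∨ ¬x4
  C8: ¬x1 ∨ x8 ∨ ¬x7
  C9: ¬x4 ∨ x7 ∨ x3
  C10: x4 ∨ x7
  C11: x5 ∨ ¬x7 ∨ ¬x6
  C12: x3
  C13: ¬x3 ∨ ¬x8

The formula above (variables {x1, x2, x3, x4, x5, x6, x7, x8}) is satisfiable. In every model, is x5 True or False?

False

Suppose x5 = True.
(x1) alone gives x1 = True.
(¬x7) alone gives x7 = False.
(x4) alone gives x4 = True.
(¬x3) alone gives x3 = False.
But (x3) is also a unit clause — contradiction.
So every satisfying assignment has x5 = False.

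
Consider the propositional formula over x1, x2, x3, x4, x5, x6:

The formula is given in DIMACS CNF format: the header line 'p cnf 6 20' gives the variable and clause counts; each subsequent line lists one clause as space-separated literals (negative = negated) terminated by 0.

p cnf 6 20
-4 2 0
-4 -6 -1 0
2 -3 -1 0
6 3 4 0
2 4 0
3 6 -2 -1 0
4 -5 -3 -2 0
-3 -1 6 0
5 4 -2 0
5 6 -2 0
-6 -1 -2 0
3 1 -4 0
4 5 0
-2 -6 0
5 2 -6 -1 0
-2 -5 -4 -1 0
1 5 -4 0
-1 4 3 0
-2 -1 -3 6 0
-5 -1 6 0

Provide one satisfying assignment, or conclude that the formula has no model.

Case x4 = True:
(x2) alone gives x2 = True.
(¬x6) alone gives x6 = False.
(x5) alone gives x5 = True.
(¬x1) alone gives x1 = False.
(x3) alone gives x3 = True.
This assignment satisfies each clause.

x1 ↦ False, x2 ↦ True, x3 ↦ True, x4 ↦ True, x5 ↦ True, x6 ↦ False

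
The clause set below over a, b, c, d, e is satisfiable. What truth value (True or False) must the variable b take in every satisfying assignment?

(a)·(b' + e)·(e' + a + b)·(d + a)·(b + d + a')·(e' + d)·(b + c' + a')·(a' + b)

True

Suppose b = 0.
Unit clause (a) forces a = 1.
But (a') is also a unit clause — contradiction.
So every satisfying assignment has b = True.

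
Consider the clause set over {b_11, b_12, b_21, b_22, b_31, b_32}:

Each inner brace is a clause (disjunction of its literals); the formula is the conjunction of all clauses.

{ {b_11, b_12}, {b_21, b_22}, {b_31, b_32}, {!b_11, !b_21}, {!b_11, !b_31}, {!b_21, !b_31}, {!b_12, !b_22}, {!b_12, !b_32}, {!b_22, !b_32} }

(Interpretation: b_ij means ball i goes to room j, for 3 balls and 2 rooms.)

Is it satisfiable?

No

Case b_11 = true:
Unit clause (!b_21) forces b_21 = false.
Unit clause (b_22) forces b_22 = true.
Unit clause (!b_31) forces b_31 = false.
Unit clause (b_32) forces b_32 = true.
Now (!b_32) is unsatisfied and unit — conflict.
Backtrack on b_11: now try b_11 = false.
Unit clause (b_12) forces b_12 = true.
Unit clause (!b_22) forces b_22 = false.
Unit clause (b_21) forces b_21 = true.
Unit clause (!b_31) forces b_31 = false.
Unit clause (b_32) forces b_32 = true.
Now (!b_32) is unsatisfied and unit — conflict.
Both values of b_11 lead to a conflict.
No assignment satisfies every clause.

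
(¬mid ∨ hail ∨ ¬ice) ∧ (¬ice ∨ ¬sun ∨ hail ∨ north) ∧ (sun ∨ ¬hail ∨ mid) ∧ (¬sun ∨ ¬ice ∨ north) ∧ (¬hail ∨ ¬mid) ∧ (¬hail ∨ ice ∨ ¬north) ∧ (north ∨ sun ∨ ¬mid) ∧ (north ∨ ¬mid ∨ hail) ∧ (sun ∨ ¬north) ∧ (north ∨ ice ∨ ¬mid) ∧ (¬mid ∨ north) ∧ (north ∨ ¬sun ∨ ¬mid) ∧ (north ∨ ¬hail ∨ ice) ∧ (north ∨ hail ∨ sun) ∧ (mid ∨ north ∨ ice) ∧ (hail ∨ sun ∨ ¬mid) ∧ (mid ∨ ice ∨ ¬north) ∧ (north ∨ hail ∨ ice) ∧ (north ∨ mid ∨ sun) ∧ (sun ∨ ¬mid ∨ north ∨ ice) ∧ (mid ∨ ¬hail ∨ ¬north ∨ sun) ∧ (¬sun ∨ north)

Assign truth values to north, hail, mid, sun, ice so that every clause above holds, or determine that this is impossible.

Try hail = False.
Try mid = False.
Try sun = True.
(north) alone gives north = True.
(ice) alone gives ice = True.
All clauses are satisfied.

north: True,  hail: False,  mid: False,  sun: True,  ice: True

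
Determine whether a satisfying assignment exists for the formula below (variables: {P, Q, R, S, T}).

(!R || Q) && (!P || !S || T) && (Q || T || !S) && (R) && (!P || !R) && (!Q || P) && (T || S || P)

No

(R) alone gives R = true.
(Q) alone gives Q = true.
(!P) alone gives P = false.
That conflicts with the unit clause (P).
No assignment satisfies every clause.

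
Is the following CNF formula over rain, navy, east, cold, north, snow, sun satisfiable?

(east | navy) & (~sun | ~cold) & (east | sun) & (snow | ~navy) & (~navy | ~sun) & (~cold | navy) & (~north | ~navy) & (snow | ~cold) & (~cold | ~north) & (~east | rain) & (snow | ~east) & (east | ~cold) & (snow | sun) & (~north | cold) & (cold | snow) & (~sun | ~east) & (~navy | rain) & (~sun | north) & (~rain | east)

Satisfiable

Suppose east = 1.
From the singleton clause (rain), rain = 1.
From the singleton clause (snow), snow = 1.
From the singleton clause (~sun), sun = 0.
Suppose cold = 0.
From the singleton clause (~north), north = 0.
All clauses hold; navy can take either value.
A satisfying assignment: rain ↦ 1; navy ↦ 1; east ↦ 1; cold ↦ 0; north ↦ 0; snow ↦ 1; sun ↦ 0.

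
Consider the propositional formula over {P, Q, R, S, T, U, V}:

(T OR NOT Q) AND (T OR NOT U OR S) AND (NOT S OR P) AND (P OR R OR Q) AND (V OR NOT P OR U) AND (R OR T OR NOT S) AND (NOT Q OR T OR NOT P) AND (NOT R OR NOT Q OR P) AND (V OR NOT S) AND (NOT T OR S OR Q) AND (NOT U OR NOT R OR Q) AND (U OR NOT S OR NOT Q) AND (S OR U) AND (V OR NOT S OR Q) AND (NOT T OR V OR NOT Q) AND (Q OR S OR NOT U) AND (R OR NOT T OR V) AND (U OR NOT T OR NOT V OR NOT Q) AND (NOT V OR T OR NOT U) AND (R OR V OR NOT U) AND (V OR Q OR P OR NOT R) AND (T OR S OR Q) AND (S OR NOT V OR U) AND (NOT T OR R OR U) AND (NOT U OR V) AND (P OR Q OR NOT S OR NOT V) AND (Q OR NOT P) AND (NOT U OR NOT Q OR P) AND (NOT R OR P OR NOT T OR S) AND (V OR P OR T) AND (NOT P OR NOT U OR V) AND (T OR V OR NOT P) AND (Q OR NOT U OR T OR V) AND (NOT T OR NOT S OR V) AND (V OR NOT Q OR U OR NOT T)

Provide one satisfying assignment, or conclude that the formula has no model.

P=true, Q=true, R=true, S=false, T=true, U=true, V=true

Branch on T: set T = true.
Branch on S: set S = false.
From the singleton clause (Q), Q = true.
From the singleton clause (U), U = true.
From the singleton clause (V), V = true.
From the singleton clause (P), P = true.
All clauses hold; R can take either value.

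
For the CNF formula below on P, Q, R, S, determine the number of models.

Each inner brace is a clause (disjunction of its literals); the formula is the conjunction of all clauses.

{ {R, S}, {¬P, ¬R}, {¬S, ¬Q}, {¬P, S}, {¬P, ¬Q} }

5

There are 2^4 = 16 truth assignments over (P, Q, R, S).
Split on P. With P = True, the clauses containing P are satisfied and ¬P drops from the rest; 1 of the 2^3 = 8 assignments to the other variables satisfy what remains.
With P = False, by the same count on the reduced clause set, 4 assignments work.
(One model: P=F, Q=F, R=F, S=T.)
Total: 1 + 4 = 5.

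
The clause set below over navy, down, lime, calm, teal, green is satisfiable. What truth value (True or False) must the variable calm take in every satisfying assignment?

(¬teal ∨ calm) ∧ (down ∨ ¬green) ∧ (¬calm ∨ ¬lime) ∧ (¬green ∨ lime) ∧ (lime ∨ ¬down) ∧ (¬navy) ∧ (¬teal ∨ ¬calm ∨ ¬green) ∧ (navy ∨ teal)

Suppose calm = False.
The clause (¬teal) is unit, so teal = False.
The clause (¬navy) is unit, so navy = False.
Now (navy) is unsatisfied and unit — conflict.
So every satisfying assignment has calm = True.

True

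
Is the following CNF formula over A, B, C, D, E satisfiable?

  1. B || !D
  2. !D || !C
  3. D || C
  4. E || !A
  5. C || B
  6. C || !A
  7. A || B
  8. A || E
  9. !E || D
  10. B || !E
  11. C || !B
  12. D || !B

Branch on B: set B = true.
The clause (C) is unit, so C = true.
The clause (!D) is unit, so D = false.
That conflicts with the unit clause (D).
That branch fails; take B = false instead.
The clause (!D) is unit, so D = false.
The clause (C) is unit, so C = true.
The clause (A) is unit, so A = true.
The clause (E) is unit, so E = true.
That conflicts with the unit clause (!E).
Neither B = true nor B = false works.
No assignment satisfies every clause.

No, unsatisfiable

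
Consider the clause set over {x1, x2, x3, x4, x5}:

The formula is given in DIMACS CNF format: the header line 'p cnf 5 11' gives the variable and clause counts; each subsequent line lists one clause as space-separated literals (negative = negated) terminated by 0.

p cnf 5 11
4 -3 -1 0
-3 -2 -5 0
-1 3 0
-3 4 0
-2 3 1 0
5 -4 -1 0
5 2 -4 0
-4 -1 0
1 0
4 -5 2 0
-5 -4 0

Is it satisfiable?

No

Unit clause (x1) forces x1 = True.
Unit clause (x3) forces x3 = True.
Unit clause (x4) forces x4 = True.
That conflicts with the unit clause (¬x4).
No assignment satisfies every clause.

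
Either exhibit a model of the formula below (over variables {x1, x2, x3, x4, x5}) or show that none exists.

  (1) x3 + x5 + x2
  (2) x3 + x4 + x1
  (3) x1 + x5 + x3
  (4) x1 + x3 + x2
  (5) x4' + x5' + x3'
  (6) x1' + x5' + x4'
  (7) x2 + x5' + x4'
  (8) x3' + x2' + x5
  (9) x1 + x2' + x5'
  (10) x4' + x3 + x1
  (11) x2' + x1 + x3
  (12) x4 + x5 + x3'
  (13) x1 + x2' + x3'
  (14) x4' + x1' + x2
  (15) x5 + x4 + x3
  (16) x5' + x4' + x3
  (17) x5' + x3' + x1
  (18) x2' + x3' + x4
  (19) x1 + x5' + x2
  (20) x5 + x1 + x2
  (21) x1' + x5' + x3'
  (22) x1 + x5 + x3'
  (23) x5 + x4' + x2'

Suppose x3 = 0.
Suppose x5 = 1.
The clause (x4') is unit, so x4 = 0.
The clause (x1) is unit, so x1 = 1.
Every clause is now satisfied; x2 is unconstrained.

x1: 1; x2: 0; x3: 0; x4: 0; x5: 1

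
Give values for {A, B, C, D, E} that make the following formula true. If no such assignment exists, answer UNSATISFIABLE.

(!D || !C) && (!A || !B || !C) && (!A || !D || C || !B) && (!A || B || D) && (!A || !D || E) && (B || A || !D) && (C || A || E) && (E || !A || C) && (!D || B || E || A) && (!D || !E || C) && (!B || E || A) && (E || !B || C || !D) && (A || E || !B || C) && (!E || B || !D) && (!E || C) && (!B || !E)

Branch on D: set D = false.
Branch on A: set A = false.
Branch on C: set C = true.
Branch on B: set B = false.
No clause remains; E is free.

A ↦ false; B ↦ false; C ↦ true; D ↦ false; E ↦ false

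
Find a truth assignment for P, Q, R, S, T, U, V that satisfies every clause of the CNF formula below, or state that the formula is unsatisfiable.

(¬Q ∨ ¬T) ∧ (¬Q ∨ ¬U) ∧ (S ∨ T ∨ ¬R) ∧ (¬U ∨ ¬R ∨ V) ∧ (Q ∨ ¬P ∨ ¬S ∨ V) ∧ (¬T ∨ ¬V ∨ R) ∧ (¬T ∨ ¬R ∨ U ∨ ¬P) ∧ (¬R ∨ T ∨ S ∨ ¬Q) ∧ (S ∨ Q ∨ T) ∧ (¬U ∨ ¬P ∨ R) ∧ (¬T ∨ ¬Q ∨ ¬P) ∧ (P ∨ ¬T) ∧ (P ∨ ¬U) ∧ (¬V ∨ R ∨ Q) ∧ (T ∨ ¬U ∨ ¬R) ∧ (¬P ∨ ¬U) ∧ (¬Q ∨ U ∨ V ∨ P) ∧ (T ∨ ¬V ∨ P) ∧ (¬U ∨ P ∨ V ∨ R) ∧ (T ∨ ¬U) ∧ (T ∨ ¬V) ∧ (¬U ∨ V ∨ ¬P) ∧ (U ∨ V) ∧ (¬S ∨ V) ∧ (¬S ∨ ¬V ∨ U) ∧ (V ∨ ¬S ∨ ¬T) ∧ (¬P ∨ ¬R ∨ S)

Branch on Q: set Q = False.
Branch on S: set S = True.
Unit clause (V) forces V = True.
Unit clause (R) forces R = True.
Unit clause (T) forces T = True.
Unit clause (P) forces P = True.
Unit clause (U) forces U = True.
But (¬U) is also a unit clause — contradiction.
Backtrack on S: now try S = False.
Unit clause (T) forces T = True.
Unit clause (P) forces P = True.
Unit clause (¬U) forces U = False.
Unit clause (¬R) forces R = False.
Unit clause (¬V) forces V = False.
But (V) is also a unit clause — contradiction.
Both values of S lead to a conflict.
Backtrack on Q: now try Q = True.
Unit clause (¬T) forces T = False.
Unit clause (¬U) forces U = False.
Unit clause (¬V) forces V = False.
But (V) is also a unit clause — contradiction.
Both values of Q lead to a conflict.

UNSATISFIABLE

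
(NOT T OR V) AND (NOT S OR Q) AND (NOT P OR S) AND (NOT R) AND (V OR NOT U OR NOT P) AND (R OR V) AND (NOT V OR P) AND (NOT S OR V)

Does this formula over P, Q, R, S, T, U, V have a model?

Yes

Unit clause (NOT R) forces R = false.
Unit clause (V) forces V = true.
Unit clause (P) forces P = true.
Unit clause (S) forces S = true.
Unit clause (Q) forces Q = true.
All clauses hold; T, U can take either value.
A satisfying assignment: P ↦ true; Q ↦ true; R ↦ false; S ↦ true; T ↦ false; U ↦ false; V ↦ true.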